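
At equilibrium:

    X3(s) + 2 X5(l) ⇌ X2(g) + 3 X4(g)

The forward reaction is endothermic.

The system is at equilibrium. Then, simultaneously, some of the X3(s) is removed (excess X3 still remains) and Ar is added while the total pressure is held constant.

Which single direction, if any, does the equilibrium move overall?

X3 is a pure solid; its activity is 1 regardless of amount, so Q is unaffected — no shift from this change.
Adding inert gas at constant total pressure expands the volume and lowers every reacting partial pressure. With Δn_gas = 4 − 0 = +4, Q moves away from K toward the side with fewer gas moles, so the system shifts toward the side with more gas moles — to the right.
Only the nonzero effect(s) matter; the net shift is to the right.

right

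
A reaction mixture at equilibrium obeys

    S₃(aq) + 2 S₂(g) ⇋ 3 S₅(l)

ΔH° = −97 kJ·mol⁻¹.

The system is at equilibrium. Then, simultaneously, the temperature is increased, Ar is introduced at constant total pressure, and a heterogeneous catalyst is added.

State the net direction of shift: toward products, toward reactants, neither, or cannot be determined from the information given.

The forward reaction is exothermic. Raising T favours the endothermic direction — shift to the left.
Adding inert gas at constant total pressure expands the volume and lowers every reacting partial pressure. With Δn_gas = 0 − 2 = -2, Q moves away from K toward the side with fewer gas moles, so the system shifts toward the side with more gas moles — to the left.
A catalyst speeds both forward and reverse rates equally; it changes neither Q nor K — no shift from this change.
Only the nonzero effect(s) matter; the net shift is to the left.

left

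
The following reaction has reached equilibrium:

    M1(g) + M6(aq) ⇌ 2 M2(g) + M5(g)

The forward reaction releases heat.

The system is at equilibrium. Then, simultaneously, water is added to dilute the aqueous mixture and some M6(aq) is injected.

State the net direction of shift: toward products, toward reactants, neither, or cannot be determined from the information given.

cannot be determined

Dilution lowers every aqueous concentration by the same factor. Δn_aq = 0 − 1 = -1, so the system shifts toward the side with more dissolved moles — to the left.
Adding M6 (aq), a reactant, drives the reaction to the right.
The individual effects push in opposite directions; without quantitative information the net direction cannot be determined.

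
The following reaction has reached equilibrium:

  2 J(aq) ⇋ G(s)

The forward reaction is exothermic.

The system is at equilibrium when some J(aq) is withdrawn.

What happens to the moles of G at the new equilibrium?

decreases

Removing J (aq), a reactant, drives the reaction to the left.
The net shift is to the left. G is a product, so its amount decreases.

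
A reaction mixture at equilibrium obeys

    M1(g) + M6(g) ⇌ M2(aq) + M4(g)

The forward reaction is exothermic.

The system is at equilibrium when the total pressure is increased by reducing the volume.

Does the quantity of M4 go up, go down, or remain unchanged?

Gas moles: reactants 2, products 1 (Δn_gas = -1). Compression shifts the system toward the side with fewer moles of gas — to the right.
The net shift is to the right. M4 is a product, so its amount increases.

increases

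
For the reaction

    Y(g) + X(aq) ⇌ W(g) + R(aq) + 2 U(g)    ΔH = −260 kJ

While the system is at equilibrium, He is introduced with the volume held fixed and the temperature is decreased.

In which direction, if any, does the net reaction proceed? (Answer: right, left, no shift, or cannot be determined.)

right

At constant volume, adding an inert gas leaves every reacting species' partial pressure unchanged, so Q is unchanged — no shift from this change.
The forward reaction is exothermic. Lowering T favours the exothermic direction — shift to the right.
Only the nonzero effect(s) matter; the net shift is to the right.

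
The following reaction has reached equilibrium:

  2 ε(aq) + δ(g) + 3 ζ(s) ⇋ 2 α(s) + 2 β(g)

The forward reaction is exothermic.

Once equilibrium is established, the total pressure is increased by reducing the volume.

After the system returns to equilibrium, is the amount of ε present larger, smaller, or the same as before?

Gas moles: reactants 1, products 2 (Δn_gas = +1). Compression shifts the system toward the side with fewer moles of gas — to the left.
The net shift is to the left. ε is a reactant, so its amount increases.

increases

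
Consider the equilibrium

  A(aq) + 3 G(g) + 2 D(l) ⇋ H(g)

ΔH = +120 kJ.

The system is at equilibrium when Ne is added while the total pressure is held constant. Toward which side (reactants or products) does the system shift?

left

Adding inert gas at constant total pressure expands the volume and lowers every reacting partial pressure. With Δn_gas = 1 − 3 = -2, Q moves away from K toward the side with fewer gas moles, so the system shifts toward the side with more gas moles — to the left.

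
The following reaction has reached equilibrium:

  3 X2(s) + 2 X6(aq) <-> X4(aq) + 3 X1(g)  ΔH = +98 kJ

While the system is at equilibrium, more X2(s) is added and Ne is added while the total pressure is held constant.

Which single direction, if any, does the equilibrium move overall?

X2 is a pure solid; its activity is 1 regardless of amount, so Q is unaffected — no shift from this change.
Adding inert gas at constant total pressure expands the volume and lowers every reacting partial pressure. With Δn_gas = 3 − 0 = +3, Q moves away from K toward the side with fewer gas moles, so the system shifts toward the side with more gas moles — to the right.
Only the nonzero effect(s) matter; the net shift is to the right.

right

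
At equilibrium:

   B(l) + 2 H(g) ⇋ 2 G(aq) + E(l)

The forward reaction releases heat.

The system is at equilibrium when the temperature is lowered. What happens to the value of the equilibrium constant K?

increases

K depends on temperature via the van 't Hoff relation. The forward reaction is exothermic, so lowering T increases K.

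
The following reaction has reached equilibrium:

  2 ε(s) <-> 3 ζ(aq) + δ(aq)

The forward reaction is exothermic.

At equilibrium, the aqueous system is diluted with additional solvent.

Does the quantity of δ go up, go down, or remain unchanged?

Dilution lowers every aqueous concentration by the same factor. Δn_aq = 4 − 0 = +4, so the system shifts toward the side with more dissolved moles — to the right.
The net shift is to the right. δ is a product, so its amount increases.

increases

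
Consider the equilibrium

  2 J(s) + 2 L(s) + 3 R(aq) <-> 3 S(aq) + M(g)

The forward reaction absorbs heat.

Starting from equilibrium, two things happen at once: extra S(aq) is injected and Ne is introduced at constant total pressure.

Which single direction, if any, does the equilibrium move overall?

Adding S (aq), a product, drives the reaction to the left.
Adding inert gas at constant total pressure expands the volume and lowers every reacting partial pressure. With Δn_gas = 1 − 0 = +1, Q moves away from K toward the side with fewer gas moles, so the system shifts toward the side with more gas moles — to the right.
The individual effects push in opposite directions; without quantitative information the net direction cannot be determined.

cannot be determined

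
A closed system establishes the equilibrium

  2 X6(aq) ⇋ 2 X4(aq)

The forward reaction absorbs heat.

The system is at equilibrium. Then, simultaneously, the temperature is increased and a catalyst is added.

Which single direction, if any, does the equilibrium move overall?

right

The forward reaction is endothermic. Raising T favours the endothermic direction — shift to the right.
A catalyst speeds both forward and reverse rates equally; it changes neither Q nor K — no shift from this change.
Only the nonzero effect(s) matter; the net shift is to the right.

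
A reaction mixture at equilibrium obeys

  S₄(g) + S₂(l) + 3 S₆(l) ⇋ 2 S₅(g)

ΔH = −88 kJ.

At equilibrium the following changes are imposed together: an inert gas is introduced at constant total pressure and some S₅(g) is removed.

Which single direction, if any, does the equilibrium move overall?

right

Adding inert gas at constant total pressure expands the volume and lowers every reacting partial pressure. With Δn_gas = 2 − 1 = +1, Q moves away from K toward the side with fewer gas moles, so the system shifts toward the side with more gas moles — to the right.
Removing S₅ (g), a product, drives the reaction to the right.
All effects act in the same direction — net shift to the right.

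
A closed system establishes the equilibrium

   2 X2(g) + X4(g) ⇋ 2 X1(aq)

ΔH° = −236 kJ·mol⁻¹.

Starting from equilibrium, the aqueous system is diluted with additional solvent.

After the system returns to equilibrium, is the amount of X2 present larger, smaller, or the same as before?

Dilution lowers every aqueous concentration by the same factor. Δn_aq = 2 − 0 = +2, so the system shifts toward the side with more dissolved moles — to the right.
The net shift is to the right. X2 is a reactant, so its amount decreases.

decreases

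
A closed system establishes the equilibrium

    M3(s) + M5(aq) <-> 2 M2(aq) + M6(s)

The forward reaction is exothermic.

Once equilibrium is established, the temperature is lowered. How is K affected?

K depends on temperature via the van 't Hoff relation. The forward reaction is exothermic, so lowering T increases K.

increases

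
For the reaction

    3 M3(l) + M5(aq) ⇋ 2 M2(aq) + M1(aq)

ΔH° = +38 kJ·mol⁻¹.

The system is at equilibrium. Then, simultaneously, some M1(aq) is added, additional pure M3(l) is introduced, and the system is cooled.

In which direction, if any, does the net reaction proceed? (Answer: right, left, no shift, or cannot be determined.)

left

Adding M1 (aq), a product, drives the reaction to the left.
M3 is a pure liquid; its activity is 1 regardless of amount, so Q is unaffected — no shift from this change.
The forward reaction is endothermic. Lowering T favours the exothermic direction — shift to the left.
Only the nonzero effect(s) matter; the net shift is to the left.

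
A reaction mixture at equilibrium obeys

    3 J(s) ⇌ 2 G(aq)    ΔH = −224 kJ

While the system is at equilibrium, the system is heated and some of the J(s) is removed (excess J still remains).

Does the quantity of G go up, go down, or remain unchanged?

The forward reaction is exothermic. Raising T favours the endothermic direction — shift to the left.
J is a pure solid; its activity is 1 regardless of amount, so Q is unaffected — no shift from this change.
The net shift is to the left. G is a product, so its amount decreases.

decreases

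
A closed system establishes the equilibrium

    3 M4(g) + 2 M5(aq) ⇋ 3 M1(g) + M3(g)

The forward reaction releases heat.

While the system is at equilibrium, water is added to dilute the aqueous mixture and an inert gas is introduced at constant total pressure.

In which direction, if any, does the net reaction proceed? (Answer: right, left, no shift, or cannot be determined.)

cannot be determined

Dilution lowers every aqueous concentration by the same factor. Δn_aq = 0 − 2 = -2, so the system shifts toward the side with more dissolved moles — to the left.
Adding inert gas at constant total pressure expands the volume and lowers every reacting partial pressure. With Δn_gas = 4 − 3 = +1, Q moves away from K toward the side with fewer gas moles, so the system shifts toward the side with more gas moles — to the right.
The individual effects push in opposite directions; without quantitative information the net direction cannot be determined.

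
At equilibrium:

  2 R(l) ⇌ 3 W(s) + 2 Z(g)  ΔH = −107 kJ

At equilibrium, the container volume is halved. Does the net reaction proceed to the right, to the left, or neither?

Gas moles: reactants 0, products 2 (Δn_gas = +2). Compression shifts the system toward the side with fewer moles of gas — to the left.

left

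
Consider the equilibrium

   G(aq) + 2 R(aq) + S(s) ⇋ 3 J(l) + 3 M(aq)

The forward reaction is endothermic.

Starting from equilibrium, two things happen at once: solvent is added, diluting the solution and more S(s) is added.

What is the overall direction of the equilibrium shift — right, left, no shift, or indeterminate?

no shift

Dilution scales every aqueous concentration by the same factor. Δn_aq = 3 − 3 = 0, so Q is unchanged — no shift.
S is a pure solid; its activity is 1 regardless of amount, so Q is unaffected — no shift from this change.
None of the changes alters Q relative to K, so there is no net shift.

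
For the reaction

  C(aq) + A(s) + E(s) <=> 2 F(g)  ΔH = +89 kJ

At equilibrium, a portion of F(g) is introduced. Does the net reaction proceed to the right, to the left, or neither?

left

Adding F (g), a product, drives the reaction to the left.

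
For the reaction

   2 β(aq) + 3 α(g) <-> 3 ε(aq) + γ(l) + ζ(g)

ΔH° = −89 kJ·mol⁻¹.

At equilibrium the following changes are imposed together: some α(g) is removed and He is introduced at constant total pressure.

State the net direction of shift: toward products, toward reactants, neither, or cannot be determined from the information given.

left

Removing α (g), a reactant, drives the reaction to the left.
Adding inert gas at constant total pressure expands the volume and lowers every reacting partial pressure. With Δn_gas = 1 − 3 = -2, Q moves away from K toward the side with fewer gas moles, so the system shifts toward the side with more gas moles — to the left.
All effects act in the same direction — net shift to the left.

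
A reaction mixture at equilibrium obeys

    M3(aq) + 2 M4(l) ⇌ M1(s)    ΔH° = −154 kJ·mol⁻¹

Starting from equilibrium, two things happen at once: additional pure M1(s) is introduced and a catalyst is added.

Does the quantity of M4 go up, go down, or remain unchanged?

M1 is a pure solid; its activity is 1 regardless of amount, so Q is unaffected — no shift from this change.
A catalyst speeds both forward and reverse rates equally; it changes neither Q nor K — no shift from this change.
No net shift occurs, so the amount of M4 is unchanged.

unchanged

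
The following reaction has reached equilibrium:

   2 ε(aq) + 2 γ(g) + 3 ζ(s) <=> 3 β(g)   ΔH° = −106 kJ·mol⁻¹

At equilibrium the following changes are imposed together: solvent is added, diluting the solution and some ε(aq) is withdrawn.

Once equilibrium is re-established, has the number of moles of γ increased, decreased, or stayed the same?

increases

Dilution lowers every aqueous concentration by the same factor. Δn_aq = 0 − 2 = -2, so the system shifts toward the side with more dissolved moles — to the left.
Removing ε (aq), a reactant, drives the reaction to the left.
The net shift is to the left. γ is a reactant, so its amount increases.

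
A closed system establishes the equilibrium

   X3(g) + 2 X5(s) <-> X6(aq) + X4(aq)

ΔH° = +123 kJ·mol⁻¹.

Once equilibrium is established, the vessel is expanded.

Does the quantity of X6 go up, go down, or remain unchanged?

Gas moles: reactants 1, products 0 (Δn_gas = -1). Expansion shifts the system toward the side with more moles of gas — to the left.
The net shift is to the left. X6 is a product, so its amount decreases.

decreases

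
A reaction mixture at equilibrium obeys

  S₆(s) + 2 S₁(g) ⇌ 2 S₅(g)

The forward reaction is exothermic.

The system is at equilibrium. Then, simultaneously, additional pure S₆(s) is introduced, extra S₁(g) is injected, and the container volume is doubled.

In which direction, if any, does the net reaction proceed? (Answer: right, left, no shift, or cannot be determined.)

S₆ is a pure solid; its activity is 1 regardless of amount, so Q is unaffected — no shift from this change.
Adding S₁ (g), a reactant, drives the reaction to the right.
Gas moles: reactants 2, products 2. Δn_gas = 0, so a volume change leaves Q equal to K — no shift from this change.
Only the nonzero effect(s) matter; the net shift is to the right.

right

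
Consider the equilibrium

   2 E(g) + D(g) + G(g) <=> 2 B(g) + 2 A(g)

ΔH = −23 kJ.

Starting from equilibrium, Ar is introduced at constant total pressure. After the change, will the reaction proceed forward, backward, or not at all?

no shift

Adding inert gas at constant total pressure expands the volume, scaling every reacting partial pressure by the same factor. Δn_gas = 4 − 4 = 0, so Q is unchanged — no shift.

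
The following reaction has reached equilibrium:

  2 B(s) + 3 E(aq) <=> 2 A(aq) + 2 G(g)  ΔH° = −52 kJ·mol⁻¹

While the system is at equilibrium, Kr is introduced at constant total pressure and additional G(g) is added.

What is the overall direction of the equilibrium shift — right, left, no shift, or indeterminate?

cannot be determined

Adding inert gas at constant total pressure expands the volume and lowers every reacting partial pressure. With Δn_gas = 2 − 0 = +2, Q moves away from K toward the side with fewer gas moles, so the system shifts toward the side with more gas moles — to the right.
Adding G (g), a product, drives the reaction to the left.
The individual effects push in opposite directions; without quantitative information the net direction cannot be determined.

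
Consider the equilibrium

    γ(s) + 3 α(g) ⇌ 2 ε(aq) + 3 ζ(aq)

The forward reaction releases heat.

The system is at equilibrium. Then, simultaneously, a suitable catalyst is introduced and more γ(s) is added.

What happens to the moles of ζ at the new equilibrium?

A catalyst speeds both forward and reverse rates equally; it changes neither Q nor K — no shift from this change.
γ is a pure solid; its activity is 1 regardless of amount, so Q is unaffected — no shift from this change.
No net shift occurs, so the amount of ζ is unchanged.

unchanged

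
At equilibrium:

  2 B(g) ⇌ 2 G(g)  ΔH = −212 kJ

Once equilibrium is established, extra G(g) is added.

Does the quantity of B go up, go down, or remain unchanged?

Adding G (g), a product, drives the reaction to the left.
The net shift is to the left. B is a reactant, so its amount increases.

increases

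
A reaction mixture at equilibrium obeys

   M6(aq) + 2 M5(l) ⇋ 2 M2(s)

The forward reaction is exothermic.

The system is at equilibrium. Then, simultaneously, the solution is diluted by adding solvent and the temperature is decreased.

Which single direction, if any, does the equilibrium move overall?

Dilution lowers every aqueous concentration by the same factor. Δn_aq = 0 − 1 = -1, so the system shifts toward the side with more dissolved moles — to the left.
The forward reaction is exothermic. Lowering T favours the exothermic direction — shift to the right.
The individual effects push in opposite directions; without quantitative information the net direction cannot be determined.

cannot be determined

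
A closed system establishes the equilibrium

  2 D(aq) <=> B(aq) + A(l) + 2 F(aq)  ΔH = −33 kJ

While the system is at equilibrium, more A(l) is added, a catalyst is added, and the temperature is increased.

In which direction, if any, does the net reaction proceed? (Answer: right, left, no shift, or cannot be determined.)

left

A is a pure liquid; its activity is 1 regardless of amount, so Q is unaffected — no shift from this change.
A catalyst speeds both forward and reverse rates equally; it changes neither Q nor K — no shift from this change.
The forward reaction is exothermic. Raising T favours the endothermic direction — shift to the left.
Only the nonzero effect(s) matter; the net shift is to the left.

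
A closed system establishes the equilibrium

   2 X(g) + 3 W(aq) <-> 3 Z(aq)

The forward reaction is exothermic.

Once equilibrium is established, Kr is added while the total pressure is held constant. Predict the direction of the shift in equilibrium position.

Adding inert gas at constant total pressure expands the volume and lowers every reacting partial pressure. With Δn_gas = 0 − 2 = -2, Q moves away from K toward the side with fewer gas moles, so the system shifts toward the side with more gas moles — to the left.

left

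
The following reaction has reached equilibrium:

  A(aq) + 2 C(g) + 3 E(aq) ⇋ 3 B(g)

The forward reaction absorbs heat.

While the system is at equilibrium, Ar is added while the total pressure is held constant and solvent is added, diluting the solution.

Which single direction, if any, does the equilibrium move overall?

cannot be determined

Adding inert gas at constant total pressure expands the volume and lowers every reacting partial pressure. With Δn_gas = 3 − 2 = +1, Q moves away from K toward the side with fewer gas moles, so the system shifts toward the side with more gas moles — to the right.
Dilution lowers every aqueous concentration by the same factor. Δn_aq = 0 − 4 = -4, so the system shifts toward the side with more dissolved moles — to the left.
The individual effects push in opposite directions; without quantitative information the net direction cannot be determined.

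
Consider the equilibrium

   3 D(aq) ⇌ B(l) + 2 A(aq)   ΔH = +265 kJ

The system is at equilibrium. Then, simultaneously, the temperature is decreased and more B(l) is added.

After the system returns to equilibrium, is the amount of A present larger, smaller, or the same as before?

The forward reaction is endothermic. Lowering T favours the exothermic direction — shift to the left.
B is a pure liquid; its activity is 1 regardless of amount, so Q is unaffected — no shift from this change.
The net shift is to the left. A is a product, so its amount decreases.

decreases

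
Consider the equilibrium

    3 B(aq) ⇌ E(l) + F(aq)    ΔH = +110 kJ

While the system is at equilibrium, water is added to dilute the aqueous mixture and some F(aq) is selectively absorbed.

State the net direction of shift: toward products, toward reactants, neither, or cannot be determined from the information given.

cannot be determined

Dilution lowers every aqueous concentration by the same factor. Δn_aq = 1 − 3 = -2, so the system shifts toward the side with more dissolved moles — to the left.
Removing F (aq), a product, drives the reaction to the right.
The individual effects push in opposite directions; without quantitative information the net direction cannot be determined.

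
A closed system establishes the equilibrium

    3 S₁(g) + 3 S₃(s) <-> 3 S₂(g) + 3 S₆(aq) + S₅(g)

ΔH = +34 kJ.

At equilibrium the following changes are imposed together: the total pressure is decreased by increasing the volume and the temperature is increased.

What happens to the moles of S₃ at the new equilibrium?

decreases

Gas moles: reactants 3, products 4 (Δn_gas = +1). Expansion shifts the system toward the side with more moles of gas — to the right.
The forward reaction is endothermic. Raising T favours the endothermic direction — shift to the right.
The net shift is to the right. S₃ is a reactant, so its amount decreases.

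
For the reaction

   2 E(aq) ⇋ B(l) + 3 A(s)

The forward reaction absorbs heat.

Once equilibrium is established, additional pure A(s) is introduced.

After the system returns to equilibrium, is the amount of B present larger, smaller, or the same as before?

unchanged

A is a pure solid; its activity is 1 regardless of amount, so Q is unaffected — no shift from this change.
No net shift occurs, so the amount of B is unchanged.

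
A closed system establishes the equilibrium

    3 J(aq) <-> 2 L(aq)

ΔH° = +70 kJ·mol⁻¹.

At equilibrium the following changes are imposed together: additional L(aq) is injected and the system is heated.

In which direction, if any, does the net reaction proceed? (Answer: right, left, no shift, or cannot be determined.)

cannot be determined

Adding L (aq), a product, drives the reaction to the left.
The forward reaction is endothermic. Raising T favours the endothermic direction — shift to the right.
The individual effects push in opposite directions; without quantitative information the net direction cannot be determined.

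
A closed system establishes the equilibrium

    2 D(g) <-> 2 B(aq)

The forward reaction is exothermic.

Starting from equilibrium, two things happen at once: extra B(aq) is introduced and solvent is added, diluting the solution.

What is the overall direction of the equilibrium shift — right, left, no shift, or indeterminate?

cannot be determined

Adding B (aq), a product, drives the reaction to the left.
Dilution lowers every aqueous concentration by the same factor. Δn_aq = 2 − 0 = +2, so the system shifts toward the side with more dissolved moles — to the right.
The individual effects push in opposite directions; without quantitative information the net direction cannot be determined.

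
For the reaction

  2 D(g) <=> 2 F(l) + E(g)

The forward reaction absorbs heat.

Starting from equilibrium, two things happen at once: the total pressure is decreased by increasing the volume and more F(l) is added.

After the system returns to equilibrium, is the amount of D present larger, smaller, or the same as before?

Gas moles: reactants 2, products 1 (Δn_gas = -1). Expansion shifts the system toward the side with more moles of gas — to the left.
F is a pure liquid; its activity is 1 regardless of amount, so Q is unaffected — no shift from this change.
The net shift is to the left. D is a reactant, so its amount increases.

increases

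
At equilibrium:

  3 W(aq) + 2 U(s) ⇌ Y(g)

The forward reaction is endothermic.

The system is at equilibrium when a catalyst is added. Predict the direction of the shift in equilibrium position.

no shift

A catalyst speeds both forward and reverse rates equally; it changes neither Q nor K — no shift from this change.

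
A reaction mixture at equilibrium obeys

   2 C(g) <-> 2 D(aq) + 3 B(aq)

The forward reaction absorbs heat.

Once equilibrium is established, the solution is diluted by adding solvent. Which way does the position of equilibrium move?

Dilution lowers every aqueous concentration by the same factor. Δn_aq = 5 − 0 = +5, so the system shifts toward the side with more dissolved moles — to the right.

right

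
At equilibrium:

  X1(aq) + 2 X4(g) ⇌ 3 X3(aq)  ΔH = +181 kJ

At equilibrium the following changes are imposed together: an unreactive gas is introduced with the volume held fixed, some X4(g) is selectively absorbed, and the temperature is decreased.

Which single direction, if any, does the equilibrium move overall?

left

At constant volume, adding an inert gas leaves every reacting species' partial pressure unchanged, so Q is unchanged — no shift from this change.
Removing X4 (g), a reactant, drives the reaction to the left.
The forward reaction is endothermic. Lowering T favours the exothermic direction — shift to the left.
Only the nonzero effect(s) matter; the net shift is to the left.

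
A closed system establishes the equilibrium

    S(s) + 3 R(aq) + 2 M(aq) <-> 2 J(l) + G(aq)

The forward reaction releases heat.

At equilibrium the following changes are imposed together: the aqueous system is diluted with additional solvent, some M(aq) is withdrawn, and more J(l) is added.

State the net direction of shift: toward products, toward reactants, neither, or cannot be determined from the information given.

Dilution lowers every aqueous concentration by the same factor. Δn_aq = 1 − 5 = -4, so the system shifts toward the side with more dissolved moles — to the left.
Removing M (aq), a reactant, drives the reaction to the left.
J is a pure liquid; its activity is 1 regardless of amount, so Q is unaffected — no shift from this change.
Only the nonzero effect(s) matter; the net shift is to the left.

left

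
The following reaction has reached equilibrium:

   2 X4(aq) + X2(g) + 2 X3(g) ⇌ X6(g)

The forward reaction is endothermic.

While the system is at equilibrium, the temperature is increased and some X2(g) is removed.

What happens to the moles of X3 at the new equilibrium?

The forward reaction is endothermic. Raising T favours the endothermic direction — shift to the right.
Removing X2 (g), a reactant, drives the reaction to the left.
The two effects oppose each other, so the net shift — and hence the change in X3 — cannot be determined from the given information.

cannot be determined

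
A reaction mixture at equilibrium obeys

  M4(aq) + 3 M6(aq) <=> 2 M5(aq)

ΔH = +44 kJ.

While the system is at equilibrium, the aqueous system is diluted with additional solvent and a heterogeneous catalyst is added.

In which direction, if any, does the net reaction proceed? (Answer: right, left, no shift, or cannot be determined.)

left

Dilution lowers every aqueous concentration by the same factor. Δn_aq = 2 − 4 = -2, so the system shifts toward the side with more dissolved moles — to the left.
A catalyst speeds both forward and reverse rates equally; it changes neither Q nor K — no shift from this change.
Only the nonzero effect(s) matter; the net shift is to the left.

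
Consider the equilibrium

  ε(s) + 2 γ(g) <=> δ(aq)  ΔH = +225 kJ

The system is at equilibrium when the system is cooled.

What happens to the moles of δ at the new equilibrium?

decreases

The forward reaction is endothermic. Lowering T favours the exothermic direction — shift to the left.
The net shift is to the left. δ is a product, so its amount decreases.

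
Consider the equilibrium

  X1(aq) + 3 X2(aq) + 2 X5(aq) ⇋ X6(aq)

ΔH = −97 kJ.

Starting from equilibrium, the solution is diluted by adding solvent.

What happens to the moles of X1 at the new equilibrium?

Dilution lowers every aqueous concentration by the same factor. Δn_aq = 1 − 6 = -5, so the system shifts toward the side with more dissolved moles — to the left.
The net shift is to the left. X1 is a reactant, so its amount increases.

increases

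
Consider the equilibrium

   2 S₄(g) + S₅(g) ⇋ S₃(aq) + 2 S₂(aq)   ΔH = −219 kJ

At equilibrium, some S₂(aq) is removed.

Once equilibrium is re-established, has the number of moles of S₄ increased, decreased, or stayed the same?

Removing S₂ (aq), a product, drives the reaction to the right.
The net shift is to the right. S₄ is a reactant, so its amount decreases.

decreases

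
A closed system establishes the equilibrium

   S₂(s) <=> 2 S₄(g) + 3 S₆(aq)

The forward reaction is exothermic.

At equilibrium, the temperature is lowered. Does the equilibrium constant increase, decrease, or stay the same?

K depends on temperature via the van 't Hoff relation. The forward reaction is exothermic, so lowering T increases K.

increases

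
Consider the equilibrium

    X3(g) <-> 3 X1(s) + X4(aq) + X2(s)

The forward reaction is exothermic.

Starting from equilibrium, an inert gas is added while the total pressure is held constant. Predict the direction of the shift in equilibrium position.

Adding inert gas at constant total pressure expands the volume and lowers every reacting partial pressure. With Δn_gas = 0 − 1 = -1, Q moves away from K toward the side with fewer gas moles, so the system shifts toward the side with more gas moles — to the left.

left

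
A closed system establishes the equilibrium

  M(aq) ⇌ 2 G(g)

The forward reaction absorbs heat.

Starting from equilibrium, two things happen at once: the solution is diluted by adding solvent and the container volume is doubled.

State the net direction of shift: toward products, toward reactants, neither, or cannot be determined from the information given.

cannot be determined

Dilution lowers every aqueous concentration by the same factor. Δn_aq = 0 − 1 = -1, so the system shifts toward the side with more dissolved moles — to the left.
Gas moles: reactants 0, products 2 (Δn_gas = +2). Expansion shifts the system toward the side with more moles of gas — to the right.
The individual effects push in opposite directions; without quantitative information the net direction cannot be determined.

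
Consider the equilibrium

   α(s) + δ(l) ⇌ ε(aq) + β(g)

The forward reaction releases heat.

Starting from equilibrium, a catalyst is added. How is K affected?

The equilibrium constant depends only on temperature. This perturbation changes neither the position of equilibrium nor K.

unchanged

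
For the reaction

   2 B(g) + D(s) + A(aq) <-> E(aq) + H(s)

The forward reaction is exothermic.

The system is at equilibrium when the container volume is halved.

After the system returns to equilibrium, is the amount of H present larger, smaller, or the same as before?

Gas moles: reactants 2, products 0 (Δn_gas = -2). Compression shifts the system toward the side with fewer moles of gas — to the right.
The net shift is to the right. H is a product, so its amount increases.

increases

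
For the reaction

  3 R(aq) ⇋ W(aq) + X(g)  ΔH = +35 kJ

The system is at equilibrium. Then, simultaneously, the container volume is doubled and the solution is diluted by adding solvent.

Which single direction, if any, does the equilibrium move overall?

Gas moles: reactants 0, products 1 (Δn_gas = +1). Expansion shifts the system toward the side with more moles of gas — to the right.
Dilution lowers every aqueous concentration by the same factor. Δn_aq = 1 − 3 = -2, so the system shifts toward the side with more dissolved moles — to the left.
The individual effects push in opposite directions; without quantitative information the net direction cannot be determined.

cannot be determined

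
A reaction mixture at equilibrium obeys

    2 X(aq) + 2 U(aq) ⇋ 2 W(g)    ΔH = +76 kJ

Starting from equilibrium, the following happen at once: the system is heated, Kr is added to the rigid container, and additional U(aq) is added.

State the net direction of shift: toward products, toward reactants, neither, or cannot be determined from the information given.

right

The forward reaction is endothermic. Raising T favours the endothermic direction — shift to the right.
At constant volume, adding an inert gas leaves every reacting species' partial pressure unchanged, so Q is unchanged — no shift from this change.
Adding U (aq), a reactant, drives the reaction to the right.
Only the nonzero effect(s) matter; the net shift is to the right.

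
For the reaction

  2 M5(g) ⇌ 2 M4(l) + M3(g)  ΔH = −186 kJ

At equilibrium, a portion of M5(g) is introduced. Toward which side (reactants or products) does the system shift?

Adding M5 (g), a reactant, drives the reaction to the right.

right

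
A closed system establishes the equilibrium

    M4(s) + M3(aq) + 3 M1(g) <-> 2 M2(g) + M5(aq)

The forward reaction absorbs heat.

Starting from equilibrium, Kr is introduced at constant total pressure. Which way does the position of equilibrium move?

Adding inert gas at constant total pressure expands the volume and lowers every reacting partial pressure. With Δn_gas = 2 − 3 = -1, Q moves away from K toward the side with fewer gas moles, so the system shifts toward the side with more gas moles — to the left.

left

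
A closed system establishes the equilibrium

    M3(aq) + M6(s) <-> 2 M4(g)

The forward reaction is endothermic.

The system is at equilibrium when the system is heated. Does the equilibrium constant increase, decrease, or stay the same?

K depends on temperature via the van 't Hoff relation. The forward reaction is endothermic, so raising T increases K.

increases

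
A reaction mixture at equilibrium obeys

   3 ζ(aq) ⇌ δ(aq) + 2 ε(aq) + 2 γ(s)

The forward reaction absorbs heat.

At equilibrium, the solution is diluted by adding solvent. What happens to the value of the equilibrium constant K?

The equilibrium constant depends only on temperature. This perturbation changes neither the position of equilibrium nor K.

unchanged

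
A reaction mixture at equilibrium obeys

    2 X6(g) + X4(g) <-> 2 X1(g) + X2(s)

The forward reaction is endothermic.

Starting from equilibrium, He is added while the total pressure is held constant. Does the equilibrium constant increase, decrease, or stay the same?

unchanged

The equilibrium constant depends only on temperature. This perturbation may move the position of equilibrium, but since T is unchanged, K itself is unchanged.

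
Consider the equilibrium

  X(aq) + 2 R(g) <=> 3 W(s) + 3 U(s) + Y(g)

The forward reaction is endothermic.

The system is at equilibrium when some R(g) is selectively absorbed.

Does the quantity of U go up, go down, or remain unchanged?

Removing R (g), a reactant, drives the reaction to the left.
The net shift is to the left. U is a product, so its amount decreases.

decreases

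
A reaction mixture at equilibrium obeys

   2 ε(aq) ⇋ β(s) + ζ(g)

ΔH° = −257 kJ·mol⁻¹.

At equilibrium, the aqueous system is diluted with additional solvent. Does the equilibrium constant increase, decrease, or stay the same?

The equilibrium constant depends only on temperature. This perturbation may move the position of equilibrium, but since T is unchanged, K itself is unchanged.

unchanged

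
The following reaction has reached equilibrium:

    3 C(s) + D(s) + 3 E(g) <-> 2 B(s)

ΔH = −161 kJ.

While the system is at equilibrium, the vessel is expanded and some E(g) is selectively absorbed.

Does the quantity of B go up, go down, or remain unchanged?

decreases

Gas moles: reactants 3, products 0 (Δn_gas = -3). Expansion shifts the system toward the side with more moles of gas — to the left.
Removing E (g), a reactant, drives the reaction to the left.
The net shift is to the left. B is a product, so its amount decreases.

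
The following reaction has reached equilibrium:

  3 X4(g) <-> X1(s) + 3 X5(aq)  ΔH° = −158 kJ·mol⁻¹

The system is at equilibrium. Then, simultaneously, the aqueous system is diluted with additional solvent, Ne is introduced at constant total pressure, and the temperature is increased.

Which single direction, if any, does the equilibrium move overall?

cannot be determined

Dilution lowers every aqueous concentration by the same factor. Δn_aq = 3 − 0 = +3, so the system shifts toward the side with more dissolved moles — to the right.
Adding inert gas at constant total pressure expands the volume and lowers every reacting partial pressure. With Δn_gas = 0 − 3 = -3, Q moves away from K toward the side with fewer gas moles, so the system shifts toward the side with more gas moles — to the left.
The forward reaction is exothermic. Raising T favours the endothermic direction — shift to the left.
The individual effects push in opposite directions; without quantitative information the net direction cannot be determined.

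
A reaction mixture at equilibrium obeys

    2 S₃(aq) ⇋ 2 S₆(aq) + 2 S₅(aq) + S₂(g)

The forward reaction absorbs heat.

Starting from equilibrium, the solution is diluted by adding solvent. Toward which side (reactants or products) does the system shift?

Dilution lowers every aqueous concentration by the same factor. Δn_aq = 4 − 2 = +2, so the system shifts toward the side with more dissolved moles — to the right.

right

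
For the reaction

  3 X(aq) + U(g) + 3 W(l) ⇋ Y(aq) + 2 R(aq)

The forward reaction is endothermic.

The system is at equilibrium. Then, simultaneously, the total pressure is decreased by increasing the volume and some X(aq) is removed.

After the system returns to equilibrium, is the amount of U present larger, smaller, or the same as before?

increases

Gas moles: reactants 1, products 0 (Δn_gas = -1). Expansion shifts the system toward the side with more moles of gas — to the left.
Removing X (aq), a reactant, drives the reaction to the left.
The net shift is to the left. U is a reactant, so its amount increases.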